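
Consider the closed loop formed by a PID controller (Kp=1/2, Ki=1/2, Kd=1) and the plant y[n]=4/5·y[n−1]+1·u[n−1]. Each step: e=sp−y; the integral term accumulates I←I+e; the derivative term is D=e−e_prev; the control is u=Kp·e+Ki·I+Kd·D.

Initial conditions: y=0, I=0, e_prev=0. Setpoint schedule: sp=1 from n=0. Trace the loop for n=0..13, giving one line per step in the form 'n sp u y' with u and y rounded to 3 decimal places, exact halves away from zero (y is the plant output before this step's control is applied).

(exact arithmetic carried between steps; '≈' marks a value shown rounded to 6 d.p. or computed from one; I and e_prev carry over from the previous line; the table rounds u and y to 3 d.p., halves away from zero)
n=0: y=0, sp=1, e=sp−y=1; I=1, D=e−e_prev=1; u=1/2·1+1/2·1+1·1=2; next y=4/5·0+1·2=2
n=1: y=2, sp=1, e=sp−y=-1; I=0, D=e−e_prev=-2; u=1/2·(-1)+1/2·0+1·(-2)=-2.5; next y=4/5·2+1·(-2.5)=-0.9
n=2: y=-0.9, sp=1, e=sp−y=1.9; I=1.9, D=e−e_prev=2.9; u=1/2·1.9+1/2·1.9+1·2.9=4.8; next y=4/5·(-0.9)+1·4.8=4.08
n=3: y=4.08, sp=1, e=sp−y=-3.08; I=-1.18, D=e−e_prev=-4.98; u=1/2·(-3.08)+1/2·(-1.18)+1·(-4.98)=-7.11; next y=4/5·4.08+1·(-7.11)=-3.846
n=4: y=-3.846, sp=1, e=sp−y=4.846; I=3.666, D=e−e_prev=7.926; u=1/2·4.846+1/2·3.666+1·7.926=12.182; next y=4/5·(-3.846)+1·12.182=9.1052
n=5: y=9.1052, sp=1, e=sp−y=-8.1052; I=-4.4392, D=e−e_prev=-12.9512; u=1/2·(-8.1052)+1/2·(-4.4392)+1·(-12.9512)=-19.2234; next y=4/5·9.1052+1·(-19.2234)=-11.93924
n=6: y=-11.93924, sp=1, e=sp−y=12.93924; I=8.50004, D=e−e_prev=21.04444; u=1/2·12.93924+1/2·8.50004+1·21.04444=31.76408; next y=4/5·(-11.93924)+1·31.76408=22.212688
n=7: y=22.212688, sp=1, e=sp−y=-21.212688; I=-12.712648, D=e−e_prev=-34.151928; u=1/2·(-21.212688)+1/2·(-12.712648)+1·(-34.151928)=-51.114596; next y=4/5·22.212688+1·(-51.114596)≈-33.344446
n=8: y≈-33.344446, sp=1, e=sp−y≈34.344446; I≈21.631798, D=e−e_prev≈55.557134; u=1/2·34.344446+1/2·21.631798+1·55.557134≈83.545255; next y=4/5·(-33.344446)+1·83.545255≈56.869699
n=9: y≈56.869699, sp=1, e=sp−y≈-55.869699; I≈-34.237901, D=e−e_prev≈-90.214144; u=1/2·(-55.869699)+1/2·(-34.237901)+1·(-90.214144)≈-135.267944; next y=4/5·56.869699+1·(-135.267944)≈-89.772185
n=10: y≈-89.772185, sp=1, e=sp−y≈90.772185; I≈56.534284, D=e−e_prev≈146.641884; u=1/2·90.772185+1/2·56.534284+1·146.641884≈220.295119; next y=4/5·(-89.772185)+1·220.295119≈148.477370
n=11: y≈148.477370, sp=1, e=sp−y≈-147.477370; I≈-90.943086, D=e−e_prev≈-238.249556; u=1/2·(-147.477370)+1/2·(-90.943086)+1·(-238.249556)≈-357.459784; next y=4/5·148.477370+1·(-357.459784)≈-238.677888
n=12: y≈-238.677888, sp=1, e=sp−y≈239.677888; I≈148.734801, D=e−e_prev≈387.155258; u=1/2·239.677888+1/2·148.734801+1·387.155258≈581.361603; next y=4/5·(-238.677888)+1·581.361603≈390.419293
n=13: y≈390.419293, sp=1, e=sp−y≈-389.419293; I≈-240.684491, D=e−e_prev≈-629.097180; u=1/2·(-389.419293)+1/2·(-240.684491)+1·(-629.097180)≈-944.149072; next y=4/5·390.419293+1·(-944.149072)≈-631.813638

0 1 2.000 0.000
1 1 -2.500 2.000
2 1 4.800 -0.900
3 1 -7.110 4.080
4 1 12.182 -3.846
5 1 -19.223 9.105
6 1 31.764 -11.939
7 1 -51.115 22.213
8 1 83.545 -33.344
9 1 -135.268 56.870
10 1 220.295 -89.772
11 1 -357.460 148.477
12 1 581.362 -238.678
13 1 -944.149 390.419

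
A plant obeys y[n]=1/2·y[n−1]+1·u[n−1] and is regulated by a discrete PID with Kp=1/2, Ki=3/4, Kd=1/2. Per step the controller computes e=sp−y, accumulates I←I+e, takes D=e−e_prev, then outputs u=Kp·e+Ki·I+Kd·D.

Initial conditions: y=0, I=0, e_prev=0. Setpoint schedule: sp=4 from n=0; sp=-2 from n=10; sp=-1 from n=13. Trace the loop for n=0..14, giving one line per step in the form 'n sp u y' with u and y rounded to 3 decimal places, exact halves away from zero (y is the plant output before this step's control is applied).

(exact arithmetic carried between steps; '≈' marks a value shown rounded to 6 d.p. or computed from one; I and e_prev carry over from the previous line; the table rounds u and y to 3 d.p., halves away from zero)
n=0: y=0, sp=4, e=sp−y=4; I=4, D=e−e_prev=4; u=1/2·4+3/4·4+1/2·4=7; next y=1/2·0+1·7=7
n=1: y=7, sp=4, e=sp−y=-3; I=1, D=e−e_prev=-7; u=1/2·(-3)+3/4·1+1/2·(-7)=-4.25; next y=1/2·7+1·(-4.25)=-0.75
n=2: y=-0.75, sp=4, e=sp−y=4.75; I=5.75, D=e−e_prev=7.75; u=1/2·4.75+3/4·5.75+1/2·7.75=10.5625; next y=1/2·(-0.75)+1·10.5625=10.1875
n=3: y=10.1875, sp=4, e=sp−y=-6.1875; I=-0.4375, D=e−e_prev=-10.9375; u=1/2·(-6.1875)+3/4·(-0.4375)+1/2·(-10.9375)=-8.890625; next y=1/2·10.1875+1·(-8.890625)=-3.796875
n=4: y=-3.796875, sp=4, e=sp−y=7.796875; I=7.359375, D=e−e_prev=13.984375; u=1/2·7.796875+3/4·7.359375+1/2·13.984375≈16.410156; next y=1/2·(-3.796875)+1·16.410156≈14.511719
n=5: y≈14.511719, sp=4, e=sp−y≈-10.511719; I≈-3.152344, D=e−e_prev≈-18.308594; u=1/2·(-10.511719)+3/4·(-3.152344)+1/2·(-18.308594)≈-16.774414; next y=1/2·14.511719+1·(-16.774414)≈-9.518555
n=6: y≈-9.518555, sp=4, e=sp−y≈13.518555; I≈10.366211, D=e−e_prev≈24.030273; u=1/2·13.518555+3/4·10.366211+1/2·24.030273≈26.549072; next y=1/2·(-9.518555)+1·26.549072≈21.789795
n=7: y≈21.789795, sp=4, e=sp−y≈-17.789795; I≈-7.423584, D=e−e_prev≈-31.308350; u=1/2·(-17.789795)+3/4·(-7.423584)+1/2·(-31.308350)≈-30.116760; next y=1/2·21.789795+1·(-30.116760)≈-19.221863
n=8: y≈-19.221863, sp=4, e=sp−y≈23.221863; I≈15.798279, D=e−e_prev≈41.011658; u=1/2·23.221863+3/4·15.798279+1/2·41.011658≈43.965469; next y=1/2·(-19.221863)+1·43.965469≈34.354538
n=9: y≈34.354538, sp=4, e=sp−y≈-30.354538; I≈-14.556259, D=e−e_prev≈-53.576401; u=1/2·(-30.354538)+3/4·(-14.556259)+1/2·(-53.576401)≈-52.882664; next y=1/2·34.354538+1·(-52.882664)≈-35.705395
n=10: y≈-35.705395, sp=-2, e=sp−y≈33.705395; I≈19.149136, D=e−e_prev≈64.059933; u=1/2·33.705395+3/4·19.149136+1/2·64.059933≈63.244515; next y=1/2·(-35.705395)+1·63.244515≈45.391818
n=11: y≈45.391818, sp=-2, e=sp−y≈-47.391818; I≈-28.242682, D=e−e_prev≈-81.097213; u=1/2·(-47.391818)+3/4·(-28.242682)+1/2·(-81.097213)≈-85.426527; next y=1/2·45.391818+1·(-85.426527)≈-62.730618
n=12: y≈-62.730618, sp=-2, e=sp−y≈60.730618; I≈32.487936, D=e−e_prev≈108.122436; u=1/2·60.730618+3/4·32.487936+1/2·108.122436≈108.792479; next y=1/2·(-62.730618)+1·108.792479≈77.427170
n=13: y≈77.427170, sp=-1, e=sp−y≈-78.427170; I≈-45.939234, D=e−e_prev≈-139.157788; u=1/2·(-78.427170)+3/4·(-45.939234)+1/2·(-139.157788)≈-143.246905; next y=1/2·77.427170+1·(-143.246905)≈-104.533320
n=14: y≈-104.533320, sp=-1, e=sp−y≈103.533320; I≈57.594086, D=e−e_prev≈181.960490; u=1/2·103.533320+3/4·57.594086+1/2·181.960490≈185.942469; next y=1/2·(-104.533320)+1·185.942469≈133.675809

0 4 7.000 0.000
1 4 -4.250 7.000
2 4 10.563 -0.750
3 4 -8.891 10.188
4 4 16.410 -3.797
5 4 -16.774 14.512
6 4 26.549 -9.519
7 4 -30.117 21.790
8 4 43.965 -19.222
9 4 -52.883 34.355
10 -2 63.245 -35.705
11 -2 -85.427 45.392
12 -2 108.792 -62.731
13 -1 -143.247 77.427
14 -1 185.942 -104.533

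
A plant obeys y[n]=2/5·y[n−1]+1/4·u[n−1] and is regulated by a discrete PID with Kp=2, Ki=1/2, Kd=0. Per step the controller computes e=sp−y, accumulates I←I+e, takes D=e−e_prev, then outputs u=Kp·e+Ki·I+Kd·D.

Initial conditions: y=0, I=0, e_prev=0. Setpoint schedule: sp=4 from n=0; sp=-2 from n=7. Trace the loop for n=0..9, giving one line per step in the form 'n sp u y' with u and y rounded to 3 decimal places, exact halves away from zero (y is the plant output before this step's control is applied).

(exact arithmetic carried between steps; '≈' marks a value shown rounded to 6 d.p. or computed from one; I and e_prev carry over from the previous line; the table rounds u and y to 3 d.p., halves away from zero)
n=0: y=0, sp=4, e=sp−y=4; I=4, D=e−e_prev=4; u=2·4+1/2·4+0·4=10; next y=2/5·0+1/4·10=2.5
n=1: y=2.5, sp=4, e=sp−y=1.5; I=5.5, D=e−e_prev=-2.5; u=2·1.5+1/2·5.5+0·(-2.5)=5.75; next y=2/5·2.5+1/4·5.75=2.4375
n=2: y=2.4375, sp=4, e=sp−y=1.5625; I=7.0625, D=e−e_prev=0.0625; u=2·1.5625+1/2·7.0625+0·0.0625=6.65625; next y=2/5·2.4375+1/4·6.65625≈2.639063
n=3: y≈2.639063, sp=4, e=sp−y≈1.360938; I≈8.423438, D=e−e_prev≈-0.201563; u=2·1.360938+1/2·8.423438+0·(-0.201563)≈6.933594; next y=2/5·2.639063+1/4·6.933594≈2.789023
n=4: y≈2.789023, sp=4, e=sp−y≈1.210977; I≈9.634414, D=e−e_prev≈-0.149961; u=2·1.210977+1/2·9.634414+0·(-0.149961)≈7.239160; next y=2/5·2.789023+1/4·7.239160≈2.925399
n=5: y≈2.925399, sp=4, e=sp−y≈1.074601; I≈10.709015, D=e−e_prev≈-0.136376; u=2·1.074601+1/2·10.709015+0·(-0.136376)≈7.503708; next y=2/5·2.925399+1/4·7.503708≈3.046087
n=6: y≈3.046087, sp=4, e=sp−y≈0.953913; I≈11.662928, D=e−e_prev≈-0.120687; u=2·0.953913+1/2·11.662928+0·(-0.120687)≈7.739290; next y=2/5·3.046087+1/4·7.739290≈3.153257
n=7: y≈3.153257, sp=-2, e=sp−y≈-5.153257; I≈6.509670, D=e−e_prev≈-6.107170; u=2·(-5.153257)+1/2·6.509670+0·(-6.107170)≈-7.051679; next y=2/5·3.153257+1/4·(-7.051679)≈-0.501617
n=8: y≈-0.501617, sp=-2, e=sp−y≈-1.498383; I≈5.011287, D=e−e_prev≈3.654874; u=2·(-1.498383)+1/2·5.011287+0·3.654874≈-0.491122; next y=2/5·(-0.501617)+1/4·(-0.491122)≈-0.323427
n=9: y≈-0.323427, sp=-2, e=sp−y≈-1.676573; I≈3.334715, D=e−e_prev≈-0.178190; u=2·(-1.676573)+1/2·3.334715+0·(-0.178190)≈-1.685788; next y=2/5·(-0.323427)+1/4·(-1.685788)≈-0.550818

0 4 10.000 0.000
1 4 5.750 2.500
2 4 6.656 2.438
3 4 6.934 2.639
4 4 7.239 2.789
5 4 7.504 2.925
6 4 7.739 3.046
7 -2 -7.052 3.153
8 -2 -0.491 -0.502
9 -2 -1.686 -0.323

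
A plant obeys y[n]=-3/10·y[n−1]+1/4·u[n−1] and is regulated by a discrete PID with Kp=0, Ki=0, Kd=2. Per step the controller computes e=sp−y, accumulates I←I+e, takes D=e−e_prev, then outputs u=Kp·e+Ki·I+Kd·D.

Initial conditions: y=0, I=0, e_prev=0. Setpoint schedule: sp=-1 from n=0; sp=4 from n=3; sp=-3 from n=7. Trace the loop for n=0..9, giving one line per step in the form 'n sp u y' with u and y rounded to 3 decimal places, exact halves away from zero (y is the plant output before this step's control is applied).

(exact arithmetic carried between steps; '≈' marks a value shown rounded to 6 d.p. or computed from one; I and e_prev carry over from the previous line; the table rounds u and y to 3 d.p., halves away from zero)
n=0: y=0, sp=-1, e=sp−y=-1; I=-1, D=e−e_prev=-1; u=0·(-1)+0·(-1)+2·(-1)=-2; next y=-3/10·0+1/4·(-2)=-0.5
n=1: y=-0.5, sp=-1, e=sp−y=-0.5; I=-1.5, D=e−e_prev=0.5; u=0·(-0.5)+0·(-1.5)+2·0.5=1; next y=-3/10·(-0.5)+1/4·1=0.4
n=2: y=0.4, sp=-1, e=sp−y=-1.4; I=-2.9, D=e−e_prev=-0.9; u=0·(-1.4)+0·(-2.9)+2·(-0.9)=-1.8; next y=-3/10·0.4+1/4·(-1.8)=-0.57
n=3: y=-0.57, sp=4, e=sp−y=4.57; I=1.67, D=e−e_prev=5.97; u=0·4.57+0·1.67+2·5.97=11.94; next y=-3/10·(-0.57)+1/4·11.94=3.156
n=4: y=3.156, sp=4, e=sp−y=0.844; I=2.514, D=e−e_prev=-3.726; u=0·0.844+0·2.514+2·(-3.726)=-7.452; next y=-3/10·3.156+1/4·(-7.452)=-2.8098
n=5: y=-2.8098, sp=4, e=sp−y=6.8098; I=9.3238, D=e−e_prev=5.9658; u=0·6.8098+0·9.3238+2·5.9658=11.9316; next y=-3/10·(-2.8098)+1/4·11.9316=3.82584
n=6: y=3.82584, sp=4, e=sp−y=0.17416; I=9.49796, D=e−e_prev=-6.63564; u=0·0.17416+0·9.49796+2·(-6.63564)=-13.27128; next y=-3/10·3.82584+1/4·(-13.27128)=-4.465572
n=7: y=-4.465572, sp=-3, e=sp−y=1.465572; I=10.963532, D=e−e_prev=1.291412; u=0·1.465572+0·10.963532+2·1.291412=2.582824; next y=-3/10·(-4.465572)+1/4·2.582824≈1.985378
n=8: y≈1.985378, sp=-3, e=sp−y≈-4.985378; I≈5.978154, D=e−e_prev≈-6.450950; u=0·(-4.985378)+0·5.978154+2·(-6.450950)≈-12.901899; next y=-3/10·1.985378+1/4·(-12.901899)≈-3.821088
n=9: y≈-3.821088, sp=-3, e=sp−y≈0.821088; I≈6.799242, D=e−e_prev≈5.806466; u=0·0.821088+0·6.799242+2·5.806466≈11.612931; next y=-3/10·(-3.821088)+1/4·11.612931≈4.049559

0 -1 -2.000 0.000
1 -1 1.000 -0.500
2 -1 -1.800 0.400
3 4 11.940 -0.570
4 4 -7.452 3.156
5 4 11.932 -2.810
6 4 -13.271 3.826
7 -3 2.583 -4.466
8 -3 -12.902 1.985
9 -3 11.613 -3.821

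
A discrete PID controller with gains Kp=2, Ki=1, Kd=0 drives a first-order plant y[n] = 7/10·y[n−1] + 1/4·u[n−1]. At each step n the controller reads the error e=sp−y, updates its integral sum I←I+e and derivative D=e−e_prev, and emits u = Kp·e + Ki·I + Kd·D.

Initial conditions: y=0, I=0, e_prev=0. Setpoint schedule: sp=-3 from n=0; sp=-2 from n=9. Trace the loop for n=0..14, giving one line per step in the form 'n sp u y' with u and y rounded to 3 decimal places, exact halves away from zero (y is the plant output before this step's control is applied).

0 -3 -9.000 0.000
1 -3 -5.250 -2.250
2 -3 -4.088 -2.888
3 -3 -3.733 -3.043
4 -3 -3.629 -3.063
5 -3 -3.601 -3.052
6 -3 -3.595 -3.036
7 -3 -3.595 -3.024
8 -3 -3.596 -3.016
9 -2 -0.598 -3.010
10 -2 -1.848 -2.256
11 -2 -2.236 -2.042
12 -2 -2.355 -1.988
13 -2 -2.390 -1.981
14 -2 -2.399 -1.984

(exact arithmetic carried between steps; '≈' marks a value shown rounded to 6 d.p. or computed from one; I and e_prev carry over from the previous line; the table rounds u and y to 3 d.p., halves away from zero)
n=0: y=0, sp=-3, e=sp−y=-3; I=-3, D=e−e_prev=-3; u=2·(-3)+1·(-3)+0·(-3)=-9; next y=7/10·0+1/4·(-9)=-2.25
n=1: y=-2.25, sp=-3, e=sp−y=-0.75; I=-3.75, D=e−e_prev=2.25; u=2·(-0.75)+1·(-3.75)+0·2.25=-5.25; next y=7/10·(-2.25)+1/4·(-5.25)=-2.8875
n=2: y=-2.8875, sp=-3, e=sp−y=-0.1125; I=-3.8625, D=e−e_prev=0.6375; u=2·(-0.1125)+1·(-3.8625)+0·0.6375=-4.0875; next y=7/10·(-2.8875)+1/4·(-4.0875)=-3.043125
n=3: y=-3.043125, sp=-3, e=sp−y=0.043125; I=-3.819375, D=e−e_prev=0.155625; u=2·0.043125+1·(-3.819375)+0·0.155625=-3.733125; next y=7/10·(-3.043125)+1/4·(-3.733125)≈-3.063469
n=4: y≈-3.063469, sp=-3, e=sp−y≈0.063469; I≈-3.755906, D=e−e_prev≈0.020344; u=2·0.063469+1·(-3.755906)+0·0.020344≈-3.628969; next y=7/10·(-3.063469)+1/4·(-3.628969)≈-3.051670
n=5: y≈-3.051670, sp=-3, e=sp−y≈0.051670; I≈-3.704236, D=e−e_prev≈-0.011798; u=2·0.051670+1·(-3.704236)+0·(-0.011798)≈-3.600895; next y=7/10·(-3.051670)+1/4·(-3.600895)≈-3.036393
n=6: y≈-3.036393, sp=-3, e=sp−y≈0.036393; I≈-3.667843, D=e−e_prev≈-0.015277; u=2·0.036393+1·(-3.667843)+0·(-0.015277)≈-3.595057; next y=7/10·(-3.036393)+1/4·(-3.595057)≈-3.024239
n=7: y≈-3.024239, sp=-3, e=sp−y≈0.024239; I≈-3.643604, D=e−e_prev≈-0.012154; u=2·0.024239+1·(-3.643604)+0·(-0.012154)≈-3.595125; next y=7/10·(-3.024239)+1/4·(-3.595125)≈-3.015749
n=8: y≈-3.015749, sp=-3, e=sp−y≈0.015749; I≈-3.627855, D=e−e_prev≈-0.008491; u=2·0.015749+1·(-3.627855)+0·(-0.008491)≈-3.596357; next y=7/10·(-3.015749)+1/4·(-3.596357)≈-3.010113
n=9: y≈-3.010113, sp=-2, e=sp−y≈1.010113; I≈-2.617741, D=e−e_prev≈0.994365; u=2·1.010113+1·(-2.617741)+0·0.994365≈-0.597514; next y=7/10·(-3.010113)+1/4·(-0.597514)≈-2.256458
n=10: y≈-2.256458, sp=-2, e=sp−y≈0.256458; I≈-2.361283, D=e−e_prev≈-0.753655; u=2·0.256458+1·(-2.361283)+0·(-0.753655)≈-1.848367; next y=7/10·(-2.256458)+1/4·(-1.848367)≈-2.041612
n=11: y≈-2.041612, sp=-2, e=sp−y≈0.041612; I≈-2.319671, D=e−e_prev≈-0.214846; u=2·0.041612+1·(-2.319671)+0·(-0.214846)≈-2.236446; next y=7/10·(-2.041612)+1/4·(-2.236446)≈-1.988240
n=12: y≈-1.988240, sp=-2, e=sp−y≈-0.011760; I≈-2.331431, D=e−e_prev≈-0.053372; u=2·(-0.011760)+1·(-2.331431)+0·(-0.053372)≈-2.354950; next y=7/10·(-1.988240)+1/4·(-2.354950)≈-1.980506
n=13: y≈-1.980506, sp=-2, e=sp−y≈-0.019494; I≈-2.350925, D=e−e_prev≈-0.007734; u=2·(-0.019494)+1·(-2.350925)+0·(-0.007734)≈-2.389914; next y=7/10·(-1.980506)+1/4·(-2.389914)≈-1.983832
n=14: y≈-1.983832, sp=-2, e=sp−y≈-0.016168; I≈-2.367093, D=e−e_prev≈0.003327; u=2·(-0.016168)+1·(-2.367093)+0·0.003327≈-2.399428; next y=7/10·(-1.983832)+1/4·(-2.399428)≈-1.988540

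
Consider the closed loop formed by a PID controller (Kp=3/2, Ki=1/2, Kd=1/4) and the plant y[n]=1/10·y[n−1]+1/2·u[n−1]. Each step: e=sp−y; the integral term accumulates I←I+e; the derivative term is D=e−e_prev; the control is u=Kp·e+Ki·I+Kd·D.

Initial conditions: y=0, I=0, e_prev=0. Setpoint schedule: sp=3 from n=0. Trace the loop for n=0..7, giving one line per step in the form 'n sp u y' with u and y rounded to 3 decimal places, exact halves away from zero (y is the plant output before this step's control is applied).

0 3 6.750 0.000
1 3 -0.094 3.375
2 3 7.502 0.291
3 3 0.234 3.780
4 3 8.108 0.495
5 3 0.420 4.104
6 3 8.607 0.621
7 3 0.500 4.366

(exact arithmetic carried between steps; '≈' marks a value shown rounded to 6 d.p. or computed from one; I and e_prev carry over from the previous line; the table rounds u and y to 3 d.p., halves away from zero)
n=0: y=0, sp=3, e=sp−y=3; I=3, D=e−e_prev=3; u=3/2·3+1/2·3+1/4·3=6.75; next y=1/10·0+1/2·6.75=3.375
n=1: y=3.375, sp=3, e=sp−y=-0.375; I=2.625, D=e−e_prev=-3.375; u=3/2·(-0.375)+1/2·2.625+1/4·(-3.375)=-0.09375; next y=1/10·3.375+1/2·(-0.09375)=0.290625
n=2: y=0.290625, sp=3, e=sp−y=2.709375; I=5.334375, D=e−e_prev=3.084375; u=3/2·2.709375+1/2·5.334375+1/4·3.084375≈7.502344; next y=1/10·0.290625+1/2·7.502344≈3.780234
n=3: y≈3.780234, sp=3, e=sp−y≈-0.780234; I≈4.554141, D=e−e_prev≈-3.489609; u=3/2·(-0.780234)+1/2·4.554141+1/4·(-3.489609)≈0.234316; next y=1/10·3.780234+1/2·0.234316≈0.495182
n=4: y≈0.495182, sp=3, e=sp−y≈2.504818; I≈7.058959, D=e−e_prev≈3.285053; u=3/2·2.504818+1/2·7.058959+1/4·3.285053≈8.107970; next y=1/10·0.495182+1/2·8.107970≈4.103503
n=5: y≈4.103503, sp=3, e=sp−y≈-1.103503; I≈5.955456, D=e−e_prev≈-3.608322; u=3/2·(-1.103503)+1/2·5.955456+1/4·(-3.608322)≈0.420393; next y=1/10·4.103503+1/2·0.420393≈0.620547
n=6: y≈0.620547, sp=3, e=sp−y≈2.379453; I≈8.334909, D=e−e_prev≈3.482957; u=3/2·2.379453+1/2·8.334909+1/4·3.482957≈8.607374; next y=1/10·0.620547+1/2·8.607374≈4.365742
n=7: y≈4.365742, sp=3, e=sp−y≈-1.365742; I≈6.969168, D=e−e_prev≈-3.745195; u=3/2·(-1.365742)+1/2·6.969168+1/4·(-3.745195)≈0.499673; next y=1/10·4.365742+1/2·0.499673≈0.686410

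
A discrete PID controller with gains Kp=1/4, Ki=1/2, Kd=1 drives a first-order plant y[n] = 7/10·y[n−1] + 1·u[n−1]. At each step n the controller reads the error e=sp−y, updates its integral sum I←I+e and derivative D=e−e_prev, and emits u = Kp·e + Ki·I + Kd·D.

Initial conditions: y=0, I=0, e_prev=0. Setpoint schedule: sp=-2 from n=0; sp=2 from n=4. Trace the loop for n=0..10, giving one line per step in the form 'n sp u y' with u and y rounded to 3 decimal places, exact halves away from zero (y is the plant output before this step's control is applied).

0 -2 -3.500 0.000
1 -2 3.625 -3.500
2 -2 -7.306 1.175
3 -2 9.184 -6.484
4 2 -8.709 4.645
5 2 14.777 -5.457
6 2 -20.322 10.957
7 2 32.929 -12.652
8 2 -47.622 24.073
9 2 74.043 -30.771
10 2 -110.146 52.504

(exact arithmetic carried between steps; '≈' marks a value shown rounded to 6 d.p. or computed from one; I and e_prev carry over from the previous line; the table rounds u and y to 3 d.p., halves away from zero)
n=0: y=0, sp=-2, e=sp−y=-2; I=-2, D=e−e_prev=-2; u=1/4·(-2)+1/2·(-2)+1·(-2)=-3.5; next y=7/10·0+1·(-3.5)=-3.5
n=1: y=-3.5, sp=-2, e=sp−y=1.5; I=-0.5, D=e−e_prev=3.5; u=1/4·1.5+1/2·(-0.5)+1·3.5=3.625; next y=7/10·(-3.5)+1·3.625=1.175
n=2: y=1.175, sp=-2, e=sp−y=-3.175; I=-3.675, D=e−e_prev=-4.675; u=1/4·(-3.175)+1/2·(-3.675)+1·(-4.675)=-7.30625; next y=7/10·1.175+1·(-7.30625)=-6.48375
n=3: y=-6.48375, sp=-2, e=sp−y=4.48375; I=0.80875, D=e−e_prev=7.65875; u=1/4·4.48375+1/2·0.80875+1·7.65875≈9.184063; next y=7/10·(-6.48375)+1·9.184063≈4.645438
n=4: y≈4.645438, sp=2, e=sp−y≈-2.645438; I≈-1.836688, D=e−e_prev≈-7.129188; u=1/4·(-2.645438)+1/2·(-1.836688)+1·(-7.129188)≈-8.708891; next y=7/10·4.645438+1·(-8.708891)≈-5.457084
n=5: y≈-5.457084, sp=2, e=sp−y≈7.457084; I≈5.620397, D=e−e_prev≈10.102522; u=1/4·7.457084+1/2·5.620397+1·10.102522≈14.776991; next y=7/10·(-5.457084)+1·14.776991≈10.957032
n=6: y≈10.957032, sp=2, e=sp−y≈-8.957032; I≈-3.336635, D=e−e_prev≈-16.414117; u=1/4·(-8.957032)+1/2·(-3.336635)+1·(-16.414117)≈-20.321693; next y=7/10·10.957032+1·(-20.321693)≈-12.651770
n=7: y≈-12.651770, sp=2, e=sp−y≈14.651770; I≈11.315134, D=e−e_prev≈23.608802; u=1/4·14.651770+1/2·11.315134+1·23.608802≈32.929312; next y=7/10·(-12.651770)+1·32.929312≈24.073073
n=8: y≈24.073073, sp=2, e=sp−y≈-22.073073; I≈-10.757939, D=e−e_prev≈-36.724843; u=1/4·(-22.073073)+1/2·(-10.757939)+1·(-36.724843)≈-47.622080; next y=7/10·24.073073+1·(-47.622080)≈-30.770929
n=9: y≈-30.770929, sp=2, e=sp−y≈32.770929; I≈22.012991, D=e−e_prev≈54.844002; u=1/4·32.770929+1/2·22.012991+1·54.844002≈74.043230; next y=7/10·(-30.770929)+1·74.043230≈52.503580
n=10: y≈52.503580, sp=2, e=sp−y≈-50.503580; I≈-28.490589, D=e−e_prev≈-83.274509; u=1/4·(-50.503580)+1/2·(-28.490589)+1·(-83.274509)≈-110.145698; next y=7/10·52.503580+1·(-110.145698)≈-73.393192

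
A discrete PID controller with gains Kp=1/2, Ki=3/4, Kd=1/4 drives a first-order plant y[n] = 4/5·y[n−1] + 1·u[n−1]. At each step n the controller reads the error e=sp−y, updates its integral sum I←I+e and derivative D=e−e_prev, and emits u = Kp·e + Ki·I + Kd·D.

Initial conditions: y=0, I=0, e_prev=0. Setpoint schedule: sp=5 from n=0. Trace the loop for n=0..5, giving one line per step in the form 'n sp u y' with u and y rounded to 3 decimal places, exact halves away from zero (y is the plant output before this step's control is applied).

0 5 7.500 0.000
1 5 -1.250 7.500
2 5 2.875 4.750
3 5 -0.513 6.675
4 5 1.484 4.828
5 5 0.374 5.346

(exact arithmetic carried between steps; '≈' marks a value shown rounded to 6 d.p. or computed from one; I and e_prev carry over from the previous line; the table rounds u and y to 3 d.p., halves away from zero)
n=0: y=0, sp=5, e=sp−y=5; I=5, D=e−e_prev=5; u=1/2·5+3/4·5+1/4·5=7.5; next y=4/5·0+1·7.5=7.5
n=1: y=7.5, sp=5, e=sp−y=-2.5; I=2.5, D=e−e_prev=-7.5; u=1/2·(-2.5)+3/4·2.5+1/4·(-7.5)=-1.25; next y=4/5·7.5+1·(-1.25)=4.75
n=2: y=4.75, sp=5, e=sp−y=0.25; I=2.75, D=e−e_prev=2.75; u=1/2·0.25+3/4·2.75+1/4·2.75=2.875; next y=4/5·4.75+1·2.875=6.675
n=3: y=6.675, sp=5, e=sp−y=-1.675; I=1.075, D=e−e_prev=-1.925; u=1/2·(-1.675)+3/4·1.075+1/4·(-1.925)=-0.5125; next y=4/5·6.675+1·(-0.5125)=4.8275
n=4: y=4.8275, sp=5, e=sp−y=0.1725; I=1.2475, D=e−e_prev=1.8475; u=1/2·0.1725+3/4·1.2475+1/4·1.8475=1.48375; next y=4/5·4.8275+1·1.48375=5.34575
n=5: y=5.34575, sp=5, e=sp−y=-0.34575; I=0.90175, D=e−e_prev=-0.51825; u=1/2·(-0.34575)+3/4·0.90175+1/4·(-0.51825)=0.373875; next y=4/5·5.34575+1·0.373875=4.650475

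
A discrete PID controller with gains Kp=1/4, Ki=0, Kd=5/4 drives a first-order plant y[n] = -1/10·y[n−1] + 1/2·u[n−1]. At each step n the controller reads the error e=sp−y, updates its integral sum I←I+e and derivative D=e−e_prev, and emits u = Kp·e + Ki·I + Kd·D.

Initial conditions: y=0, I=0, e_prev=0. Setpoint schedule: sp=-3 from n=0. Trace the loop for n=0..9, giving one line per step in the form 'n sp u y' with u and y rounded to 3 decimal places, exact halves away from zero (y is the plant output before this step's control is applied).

(exact arithmetic carried between steps; '≈' marks a value shown rounded to 6 d.p. or computed from one; I and e_prev carry over from the previous line; the table rounds u and y to 3 d.p., halves away from zero)
n=0: y=0, sp=-3, e=sp−y=-3; I=-3, D=e−e_prev=-3; u=1/4·(-3)+0·(-3)+5/4·(-3)=-4.5; next y=-1/10·0+1/2·(-4.5)=-2.25
n=1: y=-2.25, sp=-3, e=sp−y=-0.75; I=-3.75, D=e−e_prev=2.25; u=1/4·(-0.75)+0·(-3.75)+5/4·2.25=2.625; next y=-1/10·(-2.25)+1/2·2.625=1.5375
n=2: y=1.5375, sp=-3, e=sp−y=-4.5375; I=-8.2875, D=e−e_prev=-3.7875; u=1/4·(-4.5375)+0·(-8.2875)+5/4·(-3.7875)=-5.86875; next y=-1/10·1.5375+1/2·(-5.86875)=-3.088125
n=3: y=-3.088125, sp=-3, e=sp−y=0.088125; I=-8.199375, D=e−e_prev=4.625625; u=1/4·0.088125+0·(-8.199375)+5/4·4.625625≈5.804063; next y=-1/10·(-3.088125)+1/2·5.804063≈3.210844
n=4: y≈3.210844, sp=-3, e=sp−y≈-6.210844; I≈-14.410219, D=e−e_prev≈-6.298969; u=1/4·(-6.210844)+0·(-14.410219)+5/4·(-6.298969)≈-9.426422; next y=-1/10·3.210844+1/2·(-9.426422)≈-5.034295
n=5: y≈-5.034295, sp=-3, e=sp−y≈2.034295; I≈-12.375923, D=e−e_prev≈8.245139; u=1/4·2.034295+0·(-12.375923)+5/4·8.245139≈10.814998; next y=-1/10·(-5.034295)+1/2·10.814998≈5.910928
n=6: y≈5.910928, sp=-3, e=sp−y≈-8.910928; I≈-21.286852, D=e−e_prev≈-10.945224; u=1/4·(-8.910928)+0·(-21.286852)+5/4·(-10.945224)≈-15.909262; next y=-1/10·5.910928+1/2·(-15.909262)≈-8.545724
n=7: y≈-8.545724, sp=-3, e=sp−y≈5.545724; I≈-15.741128, D=e−e_prev≈14.456652; u=1/4·5.545724+0·(-15.741128)+5/4·14.456652≈19.457246; next y=-1/10·(-8.545724)+1/2·19.457246≈10.583195
n=8: y≈10.583195, sp=-3, e=sp−y≈-13.583195; I≈-29.324323, D=e−e_prev≈-19.128919; u=1/4·(-13.583195)+0·(-29.324323)+5/4·(-19.128919)≈-27.306948; next y=-1/10·10.583195+1/2·(-27.306948)≈-14.711793
n=9: y≈-14.711793, sp=-3, e=sp−y≈11.711793; I≈-17.612530, D=e−e_prev≈25.294989; u=1/4·11.711793+0·(-17.612530)+5/4·25.294989≈34.546684; next y=-1/10·(-14.711793)+1/2·34.546684≈18.744521

0 -3 -4.500 0.000
1 -3 2.625 -2.250
2 -3 -5.869 1.538
3 -3 5.804 -3.088
4 -3 -9.426 3.211
5 -3 10.815 -5.034
6 -3 -15.909 5.911
7 -3 19.457 -8.546
8 -3 -27.307 10.583
9 -3 34.547 -14.712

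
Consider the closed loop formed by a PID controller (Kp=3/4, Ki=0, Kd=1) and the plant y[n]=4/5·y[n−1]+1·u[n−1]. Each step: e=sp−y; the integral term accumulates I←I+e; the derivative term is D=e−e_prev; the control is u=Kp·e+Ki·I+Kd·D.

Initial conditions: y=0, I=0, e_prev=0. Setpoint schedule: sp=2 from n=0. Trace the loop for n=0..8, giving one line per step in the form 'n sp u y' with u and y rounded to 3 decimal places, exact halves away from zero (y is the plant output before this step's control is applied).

(exact arithmetic carried between steps; '≈' marks a value shown rounded to 6 d.p. or computed from one; I and e_prev carry over from the previous line; the table rounds u and y to 3 d.p., halves away from zero)
n=0: y=0, sp=2, e=sp−y=2; I=2, D=e−e_prev=2; u=3/4·2+0·2+1·2=3.5; next y=4/5·0+1·3.5=3.5
n=1: y=3.5, sp=2, e=sp−y=-1.5; I=0.5, D=e−e_prev=-3.5; u=3/4·(-1.5)+0·0.5+1·(-3.5)=-4.625; next y=4/5·3.5+1·(-4.625)=-1.825
n=2: y=-1.825, sp=2, e=sp−y=3.825; I=4.325, D=e−e_prev=5.325; u=3/4·3.825+0·4.325+1·5.325=8.19375; next y=4/5·(-1.825)+1·8.19375=6.73375
n=3: y=6.73375, sp=2, e=sp−y=-4.73375; I=-0.40875, D=e−e_prev=-8.55875; u=3/4·(-4.73375)+0·(-0.40875)+1·(-8.55875)≈-12.109063; next y=4/5·6.73375+1·(-12.109063)≈-6.722063
n=4: y≈-6.722063, sp=2, e=sp−y≈8.722063; I≈8.313313, D=e−e_prev≈13.455813; u=3/4·8.722063+0·8.313313+1·13.455813≈19.997359; next y=4/5·(-6.722063)+1·19.997359≈14.619709
n=5: y≈14.619709, sp=2, e=sp−y≈-12.619709; I≈-4.306397, D=e−e_prev≈-21.341772; u=3/4·(-12.619709)+0·(-4.306397)+1·(-21.341772)≈-30.806554; next y=4/5·14.619709+1·(-30.806554)≈-19.110786
n=6: y≈-19.110786, sp=2, e=sp−y≈21.110786; I≈16.804390, D=e−e_prev≈33.730496; u=3/4·21.110786+0·16.804390+1·33.730496≈49.563586; next y=4/5·(-19.110786)+1·49.563586≈34.274956
n=7: y≈34.274956, sp=2, e=sp−y≈-32.274956; I≈-15.470567, D=e−e_prev≈-53.385743; u=3/4·(-32.274956)+0·(-15.470567)+1·(-53.385743)≈-77.591960; next y=4/5·34.274956+1·(-77.591960)≈-50.171995
n=8: y≈-50.171995, sp=2, e=sp−y≈52.171995; I≈36.701428, D=e−e_prev≈84.446952; u=3/4·52.171995+0·36.701428+1·84.446952≈123.575948; next y=4/5·(-50.171995)+1·123.575948≈83.438352

0 2 3.500 0.000
1 2 -4.625 3.500
2 2 8.194 -1.825
3 2 -12.109 6.734
4 2 19.997 -6.722
5 2 -30.807 14.620
6 2 49.564 -19.111
7 2 -77.592 34.275
8 2 123.576 -50.172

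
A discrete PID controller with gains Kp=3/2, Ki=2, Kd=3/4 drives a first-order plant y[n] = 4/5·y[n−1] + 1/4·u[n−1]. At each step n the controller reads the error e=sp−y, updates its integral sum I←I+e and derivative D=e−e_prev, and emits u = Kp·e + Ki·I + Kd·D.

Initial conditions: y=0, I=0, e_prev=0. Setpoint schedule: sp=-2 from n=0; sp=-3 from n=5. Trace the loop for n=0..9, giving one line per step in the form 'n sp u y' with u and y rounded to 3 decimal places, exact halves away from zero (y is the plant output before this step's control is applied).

(exact arithmetic carried between steps; '≈' marks a value shown rounded to 6 d.p. or computed from one; I and e_prev carry over from the previous line; the table rounds u and y to 3 d.p., halves away from zero)
n=0: y=0, sp=-2, e=sp−y=-2; I=-2, D=e−e_prev=-2; u=3/2·(-2)+2·(-2)+3/4·(-2)=-8.5; next y=4/5·0+1/4·(-8.5)=-2.125
n=1: y=-2.125, sp=-2, e=sp−y=0.125; I=-1.875, D=e−e_prev=2.125; u=3/2·0.125+2·(-1.875)+3/4·2.125=-1.96875; next y=4/5·(-2.125)+1/4·(-1.96875)≈-2.192188
n=2: y≈-2.192188, sp=-2, e=sp−y≈0.192188; I≈-1.682813, D=e−e_prev≈0.067188; u=3/2·0.192188+2·(-1.682813)+3/4·0.067188≈-3.026953; next y=4/5·(-2.192188)+1/4·(-3.026953)≈-2.510488
n=3: y≈-2.510488, sp=-2, e=sp−y≈0.510488; I≈-1.172324, D=e−e_prev≈0.318301; u=3/2·0.510488+2·(-1.172324)+3/4·0.318301≈-1.340190; next y=4/5·(-2.510488)+1/4·(-1.340190)≈-2.343438
n=4: y≈-2.343438, sp=-2, e=sp−y≈0.343438; I≈-0.828886, D=e−e_prev≈-0.167050; u=3/2·0.343438+2·(-0.828886)+3/4·(-0.167050)≈-1.267902; next y=4/5·(-2.343438)+1/4·(-1.267902)≈-2.191726
n=5: y≈-2.191726, sp=-3, e=sp−y≈-0.808274; I≈-1.637160, D=e−e_prev≈-1.151712; u=3/2·(-0.808274)+2·(-1.637160)+3/4·(-1.151712)≈-5.350515; next y=4/5·(-2.191726)+1/4·(-5.350515)≈-3.091010
n=6: y≈-3.091010, sp=-3, e=sp−y≈0.091010; I≈-1.546150, D=e−e_prev≈0.899283; u=3/2·0.091010+2·(-1.546150)+3/4·0.899283≈-2.281324; next y=4/5·(-3.091010)+1/4·(-2.281324)≈-3.043139
n=7: y≈-3.043139, sp=-3, e=sp−y≈0.043139; I≈-1.503012, D=e−e_prev≈-0.047871; u=3/2·0.043139+2·(-1.503012)+3/4·(-0.047871)≈-2.977219; next y=4/5·(-3.043139)+1/4·(-2.977219)≈-3.178816
n=8: y≈-3.178816, sp=-3, e=sp−y≈0.178816; I≈-1.324196, D=e−e_prev≈0.135677; u=3/2·0.178816+2·(-1.324196)+3/4·0.135677≈-2.278411; next y=4/5·(-3.178816)+1/4·(-2.278411)≈-3.112655
n=9: y≈-3.112655, sp=-3, e=sp−y≈0.112655; I≈-1.211541, D=e−e_prev≈-0.066160; u=3/2·0.112655+2·(-1.211541)+3/4·(-0.066160)≈-2.303719; next y=4/5·(-3.112655)+1/4·(-2.303719)≈-3.066054

0 -2 -8.500 0.000
1 -2 -1.969 -2.125
2 -2 -3.027 -2.192
3 -2 -1.340 -2.510
4 -2 -1.268 -2.343
5 -3 -5.351 -2.192
6 -3 -2.281 -3.091
7 -3 -2.977 -3.043
8 -3 -2.278 -3.179
9 -3 -2.304 -3.113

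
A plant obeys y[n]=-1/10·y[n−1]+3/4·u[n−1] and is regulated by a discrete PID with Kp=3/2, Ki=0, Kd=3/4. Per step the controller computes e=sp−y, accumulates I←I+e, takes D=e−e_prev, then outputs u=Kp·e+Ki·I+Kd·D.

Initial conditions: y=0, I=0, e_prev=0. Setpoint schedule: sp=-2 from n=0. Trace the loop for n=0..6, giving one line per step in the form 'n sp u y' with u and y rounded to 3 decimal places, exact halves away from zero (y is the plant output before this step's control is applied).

0 -2 -4.500 0.000
1 -2 4.594 -3.375
2 -2 -14.043 3.783
3 -2 24.385 -10.910
4 -2 -54.787 19.380
5 -2 108.349 -43.028
6 -2 -227.792 85.565

(exact arithmetic carried between steps; '≈' marks a value shown rounded to 6 d.p. or computed from one; I and e_prev carry over from the previous line; the table rounds u and y to 3 d.p., halves away from zero)
n=0: y=0, sp=-2, e=sp−y=-2; I=-2, D=e−e_prev=-2; u=3/2·(-2)+0·(-2)+3/4·(-2)=-4.5; next y=-1/10·0+3/4·(-4.5)=-3.375
n=1: y=-3.375, sp=-2, e=sp−y=1.375; I=-0.625, D=e−e_prev=3.375; u=3/2·1.375+0·(-0.625)+3/4·3.375=4.59375; next y=-1/10·(-3.375)+3/4·4.59375≈3.782813
n=2: y≈3.782813, sp=-2, e=sp−y≈-5.782813; I≈-6.407813, D=e−e_prev≈-7.157813; u=3/2·(-5.782813)+0·(-6.407813)+3/4·(-7.157813)≈-14.042578; next y=-1/10·3.782813+3/4·(-14.042578)≈-10.910215
n=3: y≈-10.910215, sp=-2, e=sp−y≈8.910215; I≈2.502402, D=e−e_prev≈14.693027; u=3/2·8.910215+0·2.502402+3/4·14.693027≈24.385093; next y=-1/10·(-10.910215)+3/4·24.385093≈19.379841
n=4: y≈19.379841, sp=-2, e=sp−y≈-21.379841; I≈-18.877439, D=e−e_prev≈-30.290056; u=3/2·(-21.379841)+0·(-18.877439)+3/4·(-30.290056)≈-54.787304; next y=-1/10·19.379841+3/4·(-54.787304)≈-43.028462
n=5: y≈-43.028462, sp=-2, e=sp−y≈41.028462; I≈22.151023, D=e−e_prev≈62.408303; u=3/2·41.028462+0·22.151023+3/4·62.408303≈108.348920; next y=-1/10·(-43.028462)+3/4·108.348920≈85.564536
n=6: y≈85.564536, sp=-2, e=sp−y≈-87.564536; I≈-65.413513, D=e−e_prev≈-128.592998; u=3/2·(-87.564536)+0·(-65.413513)+3/4·(-128.592998)≈-227.791552; next y=-1/10·85.564536+3/4·(-227.791552)≈-179.400118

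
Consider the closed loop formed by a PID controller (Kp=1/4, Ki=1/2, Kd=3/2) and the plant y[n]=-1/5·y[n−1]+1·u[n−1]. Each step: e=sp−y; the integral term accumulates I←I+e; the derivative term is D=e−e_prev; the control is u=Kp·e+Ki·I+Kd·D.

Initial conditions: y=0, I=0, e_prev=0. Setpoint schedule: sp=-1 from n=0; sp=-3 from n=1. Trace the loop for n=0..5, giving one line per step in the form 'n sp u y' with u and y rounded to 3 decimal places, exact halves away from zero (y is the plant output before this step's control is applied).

0 -1 -2.250 0.000
1 -3 -0.688 -2.250
2 -3 -5.966 -0.238
3 -3 8.453 -5.918
4 -3 -33.607 9.637
5 -3 85.043 -35.535

(exact arithmetic carried between steps; '≈' marks a value shown rounded to 6 d.p. or computed from one; I and e_prev carry over from the previous line; the table rounds u and y to 3 d.p., halves away from zero)
n=0: y=0, sp=-1, e=sp−y=-1; I=-1, D=e−e_prev=-1; u=1/4·(-1)+1/2·(-1)+3/2·(-1)=-2.25; next y=-1/5·0+1·(-2.25)=-2.25
n=1: y=-2.25, sp=-3, e=sp−y=-0.75; I=-1.75, D=e−e_prev=0.25; u=1/4·(-0.75)+1/2·(-1.75)+3/2·0.25=-0.6875; next y=-1/5·(-2.25)+1·(-0.6875)=-0.2375
n=2: y=-0.2375, sp=-3, e=sp−y=-2.7625; I=-4.5125, D=e−e_prev=-2.0125; u=1/4·(-2.7625)+1/2·(-4.5125)+3/2·(-2.0125)=-5.965625; next y=-1/5·(-0.2375)+1·(-5.965625)=-5.918125
n=3: y=-5.918125, sp=-3, e=sp−y=2.918125; I=-1.594375, D=e−e_prev=5.680625; u=1/4·2.918125+1/2·(-1.594375)+3/2·5.680625≈8.453281; next y=-1/5·(-5.918125)+1·8.453281≈9.636906
n=4: y≈9.636906, sp=-3, e=sp−y≈-12.636906; I≈-14.231281, D=e−e_prev≈-15.555031; u=1/4·(-12.636906)+1/2·(-14.231281)+3/2·(-15.555031)≈-33.607414; next y=-1/5·9.636906+1·(-33.607414)≈-35.534795
n=5: y≈-35.534795, sp=-3, e=sp−y≈32.534795; I≈18.303514, D=e−e_prev≈45.171702; u=1/4·32.534795+1/2·18.303514+3/2·45.171702≈85.043008; next y=-1/5·(-35.534795)+1·85.043008≈92.149967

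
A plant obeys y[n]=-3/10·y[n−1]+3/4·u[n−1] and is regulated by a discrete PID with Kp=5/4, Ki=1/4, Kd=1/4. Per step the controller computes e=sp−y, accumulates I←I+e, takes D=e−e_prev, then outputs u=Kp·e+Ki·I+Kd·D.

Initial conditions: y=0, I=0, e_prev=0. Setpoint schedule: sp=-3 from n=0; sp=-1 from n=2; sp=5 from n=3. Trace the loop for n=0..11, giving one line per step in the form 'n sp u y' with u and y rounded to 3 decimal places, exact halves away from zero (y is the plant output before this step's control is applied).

0 -3 -5.250 0.000
1 -3 1.641 -3.938
2 -1 -6.721 2.412
3 5 18.321 -5.764
4 5 -19.691 15.470
5 5 44.039 -19.409
6 5 -60.536 38.852
7 5 113.408 -57.058
8 5 -173.709 102.173
9 5 302.243 -160.934
10 5 -484.869 274.962
11 5 818.544 -446.140

(exact arithmetic carried between steps; '≈' marks a value shown rounded to 6 d.p. or computed from one; I and e_prev carry over from the previous line; the table rounds u and y to 3 d.p., halves away from zero)
n=0: y=0, sp=-3, e=sp−y=-3; I=-3, D=e−e_prev=-3; u=5/4·(-3)+1/4·(-3)+1/4·(-3)=-5.25; next y=-3/10·0+3/4·(-5.25)=-3.9375
n=1: y=-3.9375, sp=-3, e=sp−y=0.9375; I=-2.0625, D=e−e_prev=3.9375; u=5/4·0.9375+1/4·(-2.0625)+1/4·3.9375=1.640625; next y=-3/10·(-3.9375)+3/4·1.640625≈2.411719
n=2: y≈2.411719, sp=-1, e=sp−y≈-3.411719; I≈-5.474219, D=e−e_prev≈-4.349219; u=5/4·(-3.411719)+1/4·(-5.474219)+1/4·(-4.349219)≈-6.720508; next y=-3/10·2.411719+3/4·(-6.720508)≈-5.763896
n=3: y≈-5.763896, sp=5, e=sp−y≈10.763896; I≈5.289678, D=e−e_prev≈14.175615; u=5/4·10.763896+1/4·5.289678+1/4·14.175615≈18.321194; next y=-3/10·(-5.763896)+3/4·18.321194≈15.470064
n=4: y≈15.470064, sp=5, e=sp−y≈-10.470064; I≈-5.180387, D=e−e_prev≈-21.233961; u=5/4·(-10.470064)+1/4·(-5.180387)+1/4·(-21.233961)≈-19.691167; next y=-3/10·15.470064+3/4·(-19.691167)≈-19.409395
n=5: y≈-19.409395, sp=5, e=sp−y≈24.409395; I≈19.229008, D=e−e_prev≈34.879459; u=5/4·24.409395+1/4·19.229008+1/4·34.879459≈44.038860; next y=-3/10·(-19.409395)+3/4·44.038860≈38.851964
n=6: y≈38.851964, sp=5, e=sp−y≈-33.851964; I≈-14.622955, D=e−e_prev≈-58.261358; u=5/4·(-33.851964)+1/4·(-14.622955)+1/4·(-58.261358)≈-60.536033; next y=-3/10·38.851964+3/4·(-60.536033)≈-57.057614
n=7: y≈-57.057614, sp=5, e=sp−y≈62.057614; I≈47.434658, D=e−e_prev≈95.909577; u=5/4·62.057614+1/4·47.434658+1/4·95.909577≈113.408076; next y=-3/10·(-57.057614)+3/4·113.408076≈102.173341
n=8: y≈102.173341, sp=5, e=sp−y≈-97.173341; I≈-49.738683, D=e−e_prev≈-159.230955; u=5/4·(-97.173341)+1/4·(-49.738683)+1/4·(-159.230955)≈-173.709086; next y=-3/10·102.173341+3/4·(-173.709086)≈-160.933817
n=9: y≈-160.933817, sp=5, e=sp−y≈165.933817; I≈116.195134, D=e−e_prev≈263.107158; u=5/4·165.933817+1/4·116.195134+1/4·263.107158≈302.242844; next y=-3/10·(-160.933817)+3/4·302.242844≈274.962278
n=10: y≈274.962278, sp=5, e=sp−y≈-269.962278; I≈-153.767144, D=e−e_prev≈-435.896095; u=5/4·(-269.962278)+1/4·(-153.767144)+1/4·(-435.896095)≈-484.868658; next y=-3/10·274.962278+3/4·(-484.868658)≈-446.140177
n=11: y≈-446.140177, sp=5, e=sp−y≈451.140177; I≈297.373033, D=e−e_prev≈721.102455; u=5/4·451.140177+1/4·297.373033+1/4·721.102455≈818.544093; next y=-3/10·(-446.140177)+3/4·818.544093≈747.750123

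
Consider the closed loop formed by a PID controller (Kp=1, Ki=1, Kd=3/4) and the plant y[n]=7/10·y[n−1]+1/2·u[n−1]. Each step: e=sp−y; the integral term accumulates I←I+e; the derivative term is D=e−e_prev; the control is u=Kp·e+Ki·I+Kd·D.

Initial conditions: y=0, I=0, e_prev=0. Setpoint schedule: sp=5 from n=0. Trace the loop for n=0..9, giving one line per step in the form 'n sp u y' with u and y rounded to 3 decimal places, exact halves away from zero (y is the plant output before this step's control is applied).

(exact arithmetic carried between steps; '≈' marks a value shown rounded to 6 d.p. or computed from one; I and e_prev carry over from the previous line; the table rounds u and y to 3 d.p., halves away from zero)
n=0: y=0, sp=5, e=sp−y=5; I=5, D=e−e_prev=5; u=1·5+1·5+3/4·5=13.75; next y=7/10·0+1/2·13.75=6.875
n=1: y=6.875, sp=5, e=sp−y=-1.875; I=3.125, D=e−e_prev=-6.875; u=1·(-1.875)+1·3.125+3/4·(-6.875)=-3.90625; next y=7/10·6.875+1/2·(-3.90625)=2.859375
n=2: y=2.859375, sp=5, e=sp−y=2.140625; I=5.265625, D=e−e_prev=4.015625; u=1·2.140625+1·5.265625+3/4·4.015625≈10.417969; next y=7/10·2.859375+1/2·10.417969≈7.210547
n=3: y≈7.210547, sp=5, e=sp−y≈-2.210547; I≈3.055078, D=e−e_prev≈-4.351172; u=1·(-2.210547)+1·3.055078+3/4·(-4.351172)≈-2.418848; next y=7/10·7.210547+1/2·(-2.418848)≈3.837959
n=4: y≈3.837959, sp=5, e=sp−y≈1.162041; I≈4.217119, D=e−e_prev≈3.372588; u=1·1.162041+1·4.217119+3/4·3.372588≈7.908601; next y=7/10·3.837959+1/2·7.908601≈6.640872
n=5: y≈6.640872, sp=5, e=sp−y≈-1.640872; I≈2.576247, D=e−e_prev≈-2.802913; u=1·(-1.640872)+1·2.576247+3/4·(-2.802913)≈-1.166809; next y=7/10·6.640872+1/2·(-1.166809)≈4.065206
n=6: y≈4.065206, sp=5, e=sp−y≈0.934794; I≈3.511042, D=e−e_prev≈2.575666; u=1·0.934794+1·3.511042+3/4·2.575666≈6.377585; next y=7/10·4.065206+1/2·6.377585≈6.034437
n=7: y≈6.034437, sp=5, e=sp−y≈-1.034437; I≈2.476605, D=e−e_prev≈-1.969231; u=1·(-1.034437)+1·2.476605+3/4·(-1.969231)≈-0.034755; next y=7/10·6.034437+1/2·(-0.034755)≈4.206728
n=8: y≈4.206728, sp=5, e=sp−y≈0.793272; I≈3.269877, D=e−e_prev≈1.827709; u=1·0.793272+1·3.269877+3/4·1.827709≈5.433930; next y=7/10·4.206728+1/2·5.433930≈5.661675
n=9: y≈5.661675, sp=5, e=sp−y≈-0.661675; I≈2.608202, D=e−e_prev≈-1.454947; u=1·(-0.661675)+1·2.608202+3/4·(-1.454947)≈0.855317; next y=7/10·5.661675+1/2·0.855317≈4.390831

0 5 13.750 0.000
1 5 -3.906 6.875
2 5 10.418 2.859
3 5 -2.419 7.211
4 5 7.909 3.838
5 5 -1.167 6.641
6 5 6.378 4.065
7 5 -0.035 6.034
8 5 5.434 4.207
9 5 0.855 5.662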